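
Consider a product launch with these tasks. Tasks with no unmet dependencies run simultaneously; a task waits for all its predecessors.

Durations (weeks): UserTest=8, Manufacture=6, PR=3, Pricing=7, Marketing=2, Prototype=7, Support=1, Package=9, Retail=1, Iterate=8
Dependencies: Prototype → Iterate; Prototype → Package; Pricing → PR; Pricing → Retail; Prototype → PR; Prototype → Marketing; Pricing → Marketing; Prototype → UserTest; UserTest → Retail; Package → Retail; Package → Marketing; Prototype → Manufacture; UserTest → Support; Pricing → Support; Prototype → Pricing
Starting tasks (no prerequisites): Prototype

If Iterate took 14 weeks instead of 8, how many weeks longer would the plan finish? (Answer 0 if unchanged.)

Actual critical path: Prototype→Package→Marketing = 7+9+2 = 18 ⇒ 18 weeks.
The longest path through Iterate is only 15 weeks, so Iterate has float 3.
Now Prototype→Iterate = 7+14 = 21 is longest, so the finish becomes 21 weeks.
Change in finish: 21 − 18 = +3 weeks.

3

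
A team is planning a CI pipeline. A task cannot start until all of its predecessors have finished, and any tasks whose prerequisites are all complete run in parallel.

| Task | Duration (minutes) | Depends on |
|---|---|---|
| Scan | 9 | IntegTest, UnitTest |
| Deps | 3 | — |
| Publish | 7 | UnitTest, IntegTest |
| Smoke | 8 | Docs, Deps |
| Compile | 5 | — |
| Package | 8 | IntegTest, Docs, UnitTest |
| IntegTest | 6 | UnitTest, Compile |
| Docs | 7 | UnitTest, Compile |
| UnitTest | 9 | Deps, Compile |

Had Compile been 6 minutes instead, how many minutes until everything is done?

30

Critical path before the change: Compile→UnitTest→IntegTest→Scan = 5+9+6+9 = 29 giving 29 minutes.
Since Compile is critical, the +1 change carries straight to that chain (now 30 minutes).
The critical path is still Compile→UnitTest→IntegTest→Scan; finish is now 30 minutes.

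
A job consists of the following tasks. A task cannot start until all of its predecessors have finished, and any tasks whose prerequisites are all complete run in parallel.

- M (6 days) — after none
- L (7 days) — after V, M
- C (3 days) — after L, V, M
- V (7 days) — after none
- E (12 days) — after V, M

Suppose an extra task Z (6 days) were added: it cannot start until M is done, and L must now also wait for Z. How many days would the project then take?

22

Originally the project takes 19 days.
With Z inserted, L now waits for max(V, M, Z).
New critical path: M→Z→L→C = 6+6+7+3 = 22 ⇒ 22 days.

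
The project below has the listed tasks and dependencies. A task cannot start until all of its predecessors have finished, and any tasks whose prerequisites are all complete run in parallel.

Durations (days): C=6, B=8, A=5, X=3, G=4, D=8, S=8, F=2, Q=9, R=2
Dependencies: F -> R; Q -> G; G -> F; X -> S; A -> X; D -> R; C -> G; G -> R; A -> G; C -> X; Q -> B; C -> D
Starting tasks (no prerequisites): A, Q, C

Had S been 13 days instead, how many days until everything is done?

The binding path is C→X→S = 6+3+8 = 17; finish at 17 days.
Since S is critical, the +5 change carries straight to that chain (now 22 days).
That remains the longest chain; total 22 days.

22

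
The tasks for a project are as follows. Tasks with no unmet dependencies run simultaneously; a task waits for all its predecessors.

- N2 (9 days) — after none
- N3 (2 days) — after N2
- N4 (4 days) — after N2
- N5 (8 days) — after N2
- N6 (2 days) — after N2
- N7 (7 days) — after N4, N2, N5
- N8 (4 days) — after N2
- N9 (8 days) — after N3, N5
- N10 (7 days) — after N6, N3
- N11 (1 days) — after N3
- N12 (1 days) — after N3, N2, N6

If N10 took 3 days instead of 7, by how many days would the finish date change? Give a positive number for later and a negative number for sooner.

Critical path before the change: N2→N5→N9 = 9+8+8 = 25 giving 25 days.
The longest path through N10 is only 18 days, so N10 has float 7.
That remains the longest chain; total 25 days.
Change in finish: 25 − 25 = +0 days.

0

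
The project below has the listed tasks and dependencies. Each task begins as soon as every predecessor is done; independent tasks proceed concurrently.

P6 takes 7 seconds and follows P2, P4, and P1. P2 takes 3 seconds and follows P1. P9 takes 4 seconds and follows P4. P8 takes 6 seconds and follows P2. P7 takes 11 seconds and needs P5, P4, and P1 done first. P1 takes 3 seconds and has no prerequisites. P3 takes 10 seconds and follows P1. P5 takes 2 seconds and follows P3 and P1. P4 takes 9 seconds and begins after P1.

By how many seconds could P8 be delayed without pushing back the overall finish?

14

P1→P3→P5→P7 = 3+10+2+11 = 26 sets the makespan at 26 seconds.
Longest path through P8: 12 seconds (earliest finish 12, latest finish 26).
Slack of P8 = 20 − 6 = 14 seconds.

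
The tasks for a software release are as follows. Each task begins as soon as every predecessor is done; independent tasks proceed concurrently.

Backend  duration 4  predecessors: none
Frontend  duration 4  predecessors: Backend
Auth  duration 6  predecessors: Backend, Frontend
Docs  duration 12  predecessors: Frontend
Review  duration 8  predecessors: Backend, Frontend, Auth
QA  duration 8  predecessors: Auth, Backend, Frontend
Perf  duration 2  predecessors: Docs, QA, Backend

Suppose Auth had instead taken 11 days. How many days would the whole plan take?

As given, the longest chain is Backend→Frontend→Auth→QA→Perf = 4+4+6+8+2 = 24, so the finish is 24 days.
Since Auth is critical, the +5 change carries straight to that chain (now 29 days).
No other chain overtakes it, so the finish is 29 days.

29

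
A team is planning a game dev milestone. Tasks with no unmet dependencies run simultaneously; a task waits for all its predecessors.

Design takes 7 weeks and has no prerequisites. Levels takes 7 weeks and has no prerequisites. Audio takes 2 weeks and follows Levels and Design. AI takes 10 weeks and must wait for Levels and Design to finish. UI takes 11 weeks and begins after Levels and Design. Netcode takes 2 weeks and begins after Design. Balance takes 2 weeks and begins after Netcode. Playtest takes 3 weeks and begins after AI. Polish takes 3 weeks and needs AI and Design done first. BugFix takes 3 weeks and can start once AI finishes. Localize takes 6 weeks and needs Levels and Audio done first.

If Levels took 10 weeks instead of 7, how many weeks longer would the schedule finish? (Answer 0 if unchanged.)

3

Actual critical path: Levels→AI→Playtest = 7+10+3 = 20 ⇒ 20 weeks.
Levels is on the critical path; changing it to 10 makes that path 23 weeks.
That remains the longest chain; total 23 weeks.
Change in finish: 23 − 20 = +3 weeks.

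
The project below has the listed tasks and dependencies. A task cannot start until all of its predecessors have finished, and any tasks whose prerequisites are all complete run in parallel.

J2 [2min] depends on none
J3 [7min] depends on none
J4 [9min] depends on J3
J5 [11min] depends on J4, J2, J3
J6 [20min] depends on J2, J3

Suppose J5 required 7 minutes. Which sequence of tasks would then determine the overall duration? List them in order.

As given, the longest chain is J3→J4→J5 = 7+9+11 = 27, so the finish is 27 minutes.
Since J5 is critical, the -4 change carries straight to that chain (now 23 minutes).
Now J3→J6 = 7+20 = 27 is longest, so the finish becomes 27 minutes.

J3, J6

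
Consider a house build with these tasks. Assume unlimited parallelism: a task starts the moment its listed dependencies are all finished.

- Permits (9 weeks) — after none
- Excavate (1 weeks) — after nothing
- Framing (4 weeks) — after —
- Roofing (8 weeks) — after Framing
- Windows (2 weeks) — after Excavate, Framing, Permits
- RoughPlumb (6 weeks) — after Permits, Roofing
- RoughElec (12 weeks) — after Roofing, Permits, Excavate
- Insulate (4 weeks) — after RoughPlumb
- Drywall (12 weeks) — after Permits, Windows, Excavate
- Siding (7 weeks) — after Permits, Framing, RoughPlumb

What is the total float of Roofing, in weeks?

0

Framing→Roofing→RoughPlumb→Siding = 4+8+6+7 = 25 sets the makespan at 25 weeks.
Roofing finishes as early as 12 and must finish by 12.
So Roofing can slip 12 − 12 = 0 weeks.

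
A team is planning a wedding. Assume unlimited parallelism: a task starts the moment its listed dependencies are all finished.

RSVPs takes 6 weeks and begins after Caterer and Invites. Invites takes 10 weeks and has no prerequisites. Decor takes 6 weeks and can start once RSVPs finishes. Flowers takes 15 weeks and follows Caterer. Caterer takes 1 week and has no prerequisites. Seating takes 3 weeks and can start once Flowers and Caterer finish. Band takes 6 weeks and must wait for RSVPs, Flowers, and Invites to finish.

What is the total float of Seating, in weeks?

Caterer→Flowers→Band = 1+15+6 = 22 sets the makespan at 22 weeks.
Longest path through Seating: 19 weeks (earliest finish 19, latest finish 22).
So Seating can slip 22 − 19 = 3 weeks.

3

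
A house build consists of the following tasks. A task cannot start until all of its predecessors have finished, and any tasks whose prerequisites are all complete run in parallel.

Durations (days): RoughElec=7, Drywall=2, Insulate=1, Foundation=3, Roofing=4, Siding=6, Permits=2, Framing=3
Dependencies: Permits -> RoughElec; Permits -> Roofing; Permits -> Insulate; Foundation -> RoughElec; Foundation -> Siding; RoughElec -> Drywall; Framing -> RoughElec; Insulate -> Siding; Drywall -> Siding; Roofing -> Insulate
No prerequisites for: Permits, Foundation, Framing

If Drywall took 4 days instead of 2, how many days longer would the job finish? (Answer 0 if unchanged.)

2

Actual critical path: Foundation→RoughElec→Drywall→Siding = 3+7+2+6 = 18 ⇒ 18 days.
Drywall lies on that path, so at 4 days the path becomes 20 days.
No other chain overtakes it, so the finish is 20 days.
Change in finish: 20 − 18 = +2 days.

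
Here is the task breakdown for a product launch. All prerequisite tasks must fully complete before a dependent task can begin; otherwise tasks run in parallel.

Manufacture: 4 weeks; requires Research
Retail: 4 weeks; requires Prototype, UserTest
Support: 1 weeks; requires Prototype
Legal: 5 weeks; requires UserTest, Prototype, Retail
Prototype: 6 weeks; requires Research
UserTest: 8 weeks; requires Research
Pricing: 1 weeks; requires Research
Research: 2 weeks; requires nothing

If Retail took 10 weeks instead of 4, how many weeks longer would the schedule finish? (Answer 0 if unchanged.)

Baseline: Research→UserTest→Retail→Legal = 2+8+4+5 = 19 → 19 weeks.
Retail is on the critical path; changing it to 10 makes that path 25 weeks.
The critical path is still Research→UserTest→Retail→Legal; finish is now 25 weeks.
Change in finish: 25 − 19 = +6 weeks.

6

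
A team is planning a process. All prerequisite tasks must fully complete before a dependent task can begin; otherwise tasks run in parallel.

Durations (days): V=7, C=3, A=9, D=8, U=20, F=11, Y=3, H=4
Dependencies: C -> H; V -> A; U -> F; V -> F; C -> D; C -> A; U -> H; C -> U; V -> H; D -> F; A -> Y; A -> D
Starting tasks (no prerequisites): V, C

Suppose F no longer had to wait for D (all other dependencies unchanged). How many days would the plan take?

Original critical path: V→A→D→F = 7+9+8+11 = 35 ⇒ 35 days.
Without D→F, F's earliest start moves from 24 to 23.
New critical path: C→U→F = 3+20+11 = 34 ⇒ 34 days.

34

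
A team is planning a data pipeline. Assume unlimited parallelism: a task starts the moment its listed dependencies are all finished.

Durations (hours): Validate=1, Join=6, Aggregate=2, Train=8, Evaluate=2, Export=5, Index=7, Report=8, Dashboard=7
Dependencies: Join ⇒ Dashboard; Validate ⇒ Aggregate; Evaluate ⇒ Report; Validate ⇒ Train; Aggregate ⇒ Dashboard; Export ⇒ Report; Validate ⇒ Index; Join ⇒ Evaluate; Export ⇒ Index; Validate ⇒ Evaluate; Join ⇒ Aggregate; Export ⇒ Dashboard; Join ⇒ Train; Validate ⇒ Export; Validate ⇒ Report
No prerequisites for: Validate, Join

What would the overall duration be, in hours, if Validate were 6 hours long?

Critical path before the change: Join→Evaluate→Report = 6+2+8 = 16 giving 16 hours.
Validate is off the critical path — its longest chain is 14 hours, giving 2 of slack.
The binding chain switches to Validate→Export→Report = 6+5+8 = 19; finish 19 hours.

19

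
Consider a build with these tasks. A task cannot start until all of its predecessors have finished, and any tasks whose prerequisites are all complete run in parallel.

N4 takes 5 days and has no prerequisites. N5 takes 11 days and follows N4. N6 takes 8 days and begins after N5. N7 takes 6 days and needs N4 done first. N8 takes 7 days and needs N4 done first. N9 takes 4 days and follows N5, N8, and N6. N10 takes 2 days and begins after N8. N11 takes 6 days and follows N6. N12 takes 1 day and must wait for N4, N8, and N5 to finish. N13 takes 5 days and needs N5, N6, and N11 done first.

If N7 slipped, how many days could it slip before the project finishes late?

24

The longest chain is N4→N5→N6→N11→N13 = 5+11+8+6+5 = 35; overall finish 35 days.
The longest chain containing N7 totals 11 days.
Slack of N7 = 29 − 5 = 24 days.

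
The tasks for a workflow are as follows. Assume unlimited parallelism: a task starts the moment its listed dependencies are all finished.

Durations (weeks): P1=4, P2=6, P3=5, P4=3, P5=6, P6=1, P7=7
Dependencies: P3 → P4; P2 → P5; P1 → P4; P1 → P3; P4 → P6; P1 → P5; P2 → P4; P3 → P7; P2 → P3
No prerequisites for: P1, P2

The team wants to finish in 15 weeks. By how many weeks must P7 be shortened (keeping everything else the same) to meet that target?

3

Current finish: 18 weeks; target: 15.
P7 is on every critical path, so each week cut from P7 cuts the finish by one (this holds down to a finish of 15).
Need 18 − 15 = 3 weeks off P7 → P7 becomes 4 weeks, finish becomes 15.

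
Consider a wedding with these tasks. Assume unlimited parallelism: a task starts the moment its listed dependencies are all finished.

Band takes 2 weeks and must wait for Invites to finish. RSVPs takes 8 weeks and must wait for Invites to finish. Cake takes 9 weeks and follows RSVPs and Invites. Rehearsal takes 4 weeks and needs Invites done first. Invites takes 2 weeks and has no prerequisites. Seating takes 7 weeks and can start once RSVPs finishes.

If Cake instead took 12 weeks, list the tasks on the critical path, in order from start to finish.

Invites, RSVPs, Cake

Critical path before the change: Invites→RSVPs→Cake = 2+8+9 = 19 giving 19 weeks.
Since Cake is critical, the +3 change carries straight to that chain (now 22 weeks).
That remains the longest chain; total 22 weeks.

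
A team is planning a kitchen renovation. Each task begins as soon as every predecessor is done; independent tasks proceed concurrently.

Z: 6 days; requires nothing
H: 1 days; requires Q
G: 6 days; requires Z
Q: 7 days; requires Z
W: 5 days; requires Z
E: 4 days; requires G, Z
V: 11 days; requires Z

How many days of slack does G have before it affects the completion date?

Z→V = 6+11 = 17 sets the makespan at 17 days.
Longest path through G: 16 days (earliest finish 12, latest finish 13).
Float = 17 − 16 = 1.

1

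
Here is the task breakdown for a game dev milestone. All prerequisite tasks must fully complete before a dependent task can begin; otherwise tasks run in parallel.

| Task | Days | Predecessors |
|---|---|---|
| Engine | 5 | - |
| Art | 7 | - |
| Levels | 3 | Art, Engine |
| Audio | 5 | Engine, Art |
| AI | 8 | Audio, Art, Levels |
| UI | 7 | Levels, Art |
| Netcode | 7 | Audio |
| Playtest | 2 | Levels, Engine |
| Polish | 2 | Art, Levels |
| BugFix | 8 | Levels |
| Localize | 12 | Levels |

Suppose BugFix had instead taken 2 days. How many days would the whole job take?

22

The binding path is Art→Levels→Localize = 7+3+12 = 22; finish at 22 days.
The longest path through BugFix is only 18 days, so BugFix has float 4.
That remains the longest chain; total 22 days.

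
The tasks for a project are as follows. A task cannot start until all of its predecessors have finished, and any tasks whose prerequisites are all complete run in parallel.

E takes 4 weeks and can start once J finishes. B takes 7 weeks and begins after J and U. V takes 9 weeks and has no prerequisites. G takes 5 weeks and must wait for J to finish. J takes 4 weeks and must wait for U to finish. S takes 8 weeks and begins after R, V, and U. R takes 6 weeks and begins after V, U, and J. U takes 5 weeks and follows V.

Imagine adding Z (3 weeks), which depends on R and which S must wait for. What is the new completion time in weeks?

35

Originally the job takes 32 weeks.
With Z inserted, S now waits for max(R, V, U, Z).
New critical path: V→U→J→R→Z→S = 9+5+4+6+3+8 = 35 ⇒ 35 weeks.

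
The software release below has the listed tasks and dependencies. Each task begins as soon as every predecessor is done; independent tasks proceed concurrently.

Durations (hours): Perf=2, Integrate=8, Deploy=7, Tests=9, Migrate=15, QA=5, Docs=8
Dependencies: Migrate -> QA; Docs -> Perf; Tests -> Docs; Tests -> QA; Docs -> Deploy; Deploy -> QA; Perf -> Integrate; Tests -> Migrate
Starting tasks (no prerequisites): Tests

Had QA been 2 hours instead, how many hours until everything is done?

As given, the longest chain is Tests→Docs→Deploy→QA = 9+8+7+5 = 29, so the finish is 29 hours.
QA lies on that path, so at 2 hours the path becomes 26 hours.
New critical path: Tests→Docs→Perf→Integrate = 9+8+2+8 = 27 ⇒ 27 hours.

27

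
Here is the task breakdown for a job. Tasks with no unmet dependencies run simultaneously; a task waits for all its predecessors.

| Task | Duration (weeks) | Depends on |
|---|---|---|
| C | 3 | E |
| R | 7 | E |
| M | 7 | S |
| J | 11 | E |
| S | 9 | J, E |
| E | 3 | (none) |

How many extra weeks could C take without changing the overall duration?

The longest chain is E→J→S→M = 3+11+9+7 = 30; overall finish 30 weeks.
The longest chain containing C totals 6 weeks.
Float = 30 − 6 = 24.

24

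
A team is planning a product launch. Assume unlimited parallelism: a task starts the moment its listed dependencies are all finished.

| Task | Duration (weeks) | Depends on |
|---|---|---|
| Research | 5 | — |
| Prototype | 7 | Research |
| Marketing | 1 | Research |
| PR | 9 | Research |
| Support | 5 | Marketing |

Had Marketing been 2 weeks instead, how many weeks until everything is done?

14

Actual critical path: Research→PR = 5+9 = 14 ⇒ 14 weeks.
Marketing is off the critical path — its longest chain is 11 weeks, giving 3 of slack.
That remains the longest chain; total 14 weeks.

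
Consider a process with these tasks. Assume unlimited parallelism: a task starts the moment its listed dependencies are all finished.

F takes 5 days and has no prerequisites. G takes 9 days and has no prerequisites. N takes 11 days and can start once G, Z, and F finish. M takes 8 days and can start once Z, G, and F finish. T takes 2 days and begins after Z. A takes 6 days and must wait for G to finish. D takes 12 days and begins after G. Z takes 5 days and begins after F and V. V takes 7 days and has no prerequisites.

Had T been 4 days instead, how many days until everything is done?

23

As given, the longest chain is V→Z→N = 7+5+11 = 23, so the finish is 23 days.
T has 9 days of float (longest path through it is 14).
That remains the longest chain; total 23 days.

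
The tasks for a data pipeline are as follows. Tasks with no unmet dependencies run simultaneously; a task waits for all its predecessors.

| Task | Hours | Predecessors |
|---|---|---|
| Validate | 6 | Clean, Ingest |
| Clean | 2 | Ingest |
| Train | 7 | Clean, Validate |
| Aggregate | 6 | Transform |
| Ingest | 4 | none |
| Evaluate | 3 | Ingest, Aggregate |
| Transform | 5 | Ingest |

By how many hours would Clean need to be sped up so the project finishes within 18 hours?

Current finish: 19 hours; target: 18.
Clean is on every critical path, so each hour cut from Clean cuts the finish by one (this holds down to a finish of 18).
Need 19 − 18 = 1 hour off Clean → Clean becomes 1 hour, finish becomes 18.

1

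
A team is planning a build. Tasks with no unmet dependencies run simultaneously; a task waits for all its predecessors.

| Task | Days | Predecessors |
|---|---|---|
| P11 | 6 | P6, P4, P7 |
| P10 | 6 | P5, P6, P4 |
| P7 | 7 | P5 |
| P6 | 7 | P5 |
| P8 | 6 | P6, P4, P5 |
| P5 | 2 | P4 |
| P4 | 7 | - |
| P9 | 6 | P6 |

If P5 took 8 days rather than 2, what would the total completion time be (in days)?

Baseline: P4→P5→P6→P8 = 7+2+7+6 = 22 → 22 days.
P5 is on the critical path; changing it to 8 makes that path 28 days.
No other chain overtakes it, so the finish is 28 days.

28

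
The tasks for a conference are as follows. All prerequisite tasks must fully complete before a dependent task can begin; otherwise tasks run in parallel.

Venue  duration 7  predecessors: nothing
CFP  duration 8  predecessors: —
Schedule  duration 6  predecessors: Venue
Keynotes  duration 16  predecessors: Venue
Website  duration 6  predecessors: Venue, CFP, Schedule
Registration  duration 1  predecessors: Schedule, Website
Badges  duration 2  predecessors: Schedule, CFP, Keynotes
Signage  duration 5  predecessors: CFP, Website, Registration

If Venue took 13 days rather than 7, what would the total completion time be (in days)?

31

Critical path before the change: Venue→Schedule→Website→Registration→Signage = 7+6+6+1+5 = 25 giving 25 days.
Since Venue is critical, the +6 change carries straight to that chain (now 31 days).
No other chain overtakes it, so the finish is 31 days.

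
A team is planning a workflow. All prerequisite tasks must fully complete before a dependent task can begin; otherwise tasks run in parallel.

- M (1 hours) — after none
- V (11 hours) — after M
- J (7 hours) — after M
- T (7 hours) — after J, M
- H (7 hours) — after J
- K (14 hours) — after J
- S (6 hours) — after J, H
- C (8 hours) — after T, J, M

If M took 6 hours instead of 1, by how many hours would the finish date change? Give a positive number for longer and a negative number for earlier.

Actual critical path: M→J→T→C = 1+7+7+8 = 23 ⇒ 23 hours.
M is on the critical path; changing it to 6 makes that path 28 hours.
The critical path is still M→J→T→C; finish is now 28 hours.
Change in finish: 28 − 23 = +5 hours.

5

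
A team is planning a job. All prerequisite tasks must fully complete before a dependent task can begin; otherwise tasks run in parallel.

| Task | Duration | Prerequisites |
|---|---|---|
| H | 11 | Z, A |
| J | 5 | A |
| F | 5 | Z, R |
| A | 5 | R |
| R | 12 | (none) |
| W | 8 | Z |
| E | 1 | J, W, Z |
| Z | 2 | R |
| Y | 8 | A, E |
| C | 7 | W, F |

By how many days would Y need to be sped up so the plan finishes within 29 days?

Current finish: 31 days; target: 29.
Y is on every critical path, so each day cut from Y cuts the finish by one (this holds down to a finish of 29).
Need 31 − 29 = 2 days off Y → Y becomes 6 days, finish becomes 29.

2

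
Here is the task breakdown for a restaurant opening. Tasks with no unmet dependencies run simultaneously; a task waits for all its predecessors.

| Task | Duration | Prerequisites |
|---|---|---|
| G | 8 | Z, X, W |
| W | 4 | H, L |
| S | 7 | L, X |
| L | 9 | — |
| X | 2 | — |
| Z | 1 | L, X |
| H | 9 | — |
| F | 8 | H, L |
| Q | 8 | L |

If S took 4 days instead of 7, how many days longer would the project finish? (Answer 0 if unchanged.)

0

Baseline: H→W→G = 9+4+8 = 21 → 21 days.
The longest path through S is only 16 days, so S has float 5.
No other chain overtakes it, so the finish is 21 days.
Change in finish: 21 − 21 = +0 days.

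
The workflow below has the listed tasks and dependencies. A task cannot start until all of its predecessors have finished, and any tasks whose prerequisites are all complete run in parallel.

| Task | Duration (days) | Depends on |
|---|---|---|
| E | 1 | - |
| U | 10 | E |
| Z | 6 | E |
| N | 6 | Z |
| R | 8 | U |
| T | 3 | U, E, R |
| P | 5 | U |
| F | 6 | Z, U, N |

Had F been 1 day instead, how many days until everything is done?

22

Actual critical path: E→U→R→T = 1+10+8+3 = 22 ⇒ 22 days.
F has 3 days of float (longest path through it is 19).
That remains the longest chain; total 22 days.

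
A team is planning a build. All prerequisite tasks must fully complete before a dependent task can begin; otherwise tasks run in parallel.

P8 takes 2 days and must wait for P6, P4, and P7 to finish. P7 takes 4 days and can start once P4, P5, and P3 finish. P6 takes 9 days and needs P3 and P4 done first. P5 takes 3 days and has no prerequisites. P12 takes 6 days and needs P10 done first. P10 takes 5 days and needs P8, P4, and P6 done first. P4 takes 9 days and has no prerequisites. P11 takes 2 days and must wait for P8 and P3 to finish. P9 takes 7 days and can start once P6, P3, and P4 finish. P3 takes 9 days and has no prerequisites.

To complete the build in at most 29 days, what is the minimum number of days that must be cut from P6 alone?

Current finish: 31 days; target: 29.
P6 is on every critical path, so each day cut from P6 cuts the finish by one (this holds down to a finish of 26).
Need 31 − 29 = 2 days off P6 → P6 becomes 7 days, finish becomes 29.

2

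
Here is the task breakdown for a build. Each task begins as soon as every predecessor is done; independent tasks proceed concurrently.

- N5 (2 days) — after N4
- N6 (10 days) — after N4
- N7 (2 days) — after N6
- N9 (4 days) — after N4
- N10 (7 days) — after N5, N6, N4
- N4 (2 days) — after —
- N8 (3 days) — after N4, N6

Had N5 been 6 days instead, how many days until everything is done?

19

Critical path before the change: N4→N6→N10 = 2+10+7 = 19 giving 19 days.
N5 is off the critical path — its longest chain is 11 days, giving 8 of slack.
The critical path is still N4→N6→N10; finish is now 19 days.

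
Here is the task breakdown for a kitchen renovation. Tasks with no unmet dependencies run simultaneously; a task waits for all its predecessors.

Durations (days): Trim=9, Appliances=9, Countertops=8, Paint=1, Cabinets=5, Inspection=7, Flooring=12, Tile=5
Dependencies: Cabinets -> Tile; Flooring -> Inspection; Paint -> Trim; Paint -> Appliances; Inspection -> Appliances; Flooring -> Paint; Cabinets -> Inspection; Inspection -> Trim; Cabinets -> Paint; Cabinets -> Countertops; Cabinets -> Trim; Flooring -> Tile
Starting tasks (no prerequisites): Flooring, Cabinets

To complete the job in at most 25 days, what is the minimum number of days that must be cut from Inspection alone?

Current finish: 28 days; target: 25.
Inspection is on every critical path, so each day cut from Inspection cuts the finish by one (this holds down to a finish of 22).
Need 28 − 25 = 3 days off Inspection → Inspection becomes 4 days, finish becomes 25.

3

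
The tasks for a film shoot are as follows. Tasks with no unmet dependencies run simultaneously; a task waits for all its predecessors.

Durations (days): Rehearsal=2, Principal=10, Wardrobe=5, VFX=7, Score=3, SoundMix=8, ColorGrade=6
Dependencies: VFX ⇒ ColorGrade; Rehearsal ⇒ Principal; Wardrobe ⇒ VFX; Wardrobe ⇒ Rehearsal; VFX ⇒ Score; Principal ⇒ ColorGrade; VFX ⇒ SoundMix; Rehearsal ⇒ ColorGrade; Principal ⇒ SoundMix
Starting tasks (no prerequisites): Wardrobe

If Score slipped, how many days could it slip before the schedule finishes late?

Wardrobe→Rehearsal→Principal→SoundMix = 5+2+10+8 = 25 sets the makespan at 25 days.
The longest chain containing Score totals 15 days.
Float = 25 − 15 = 10.

10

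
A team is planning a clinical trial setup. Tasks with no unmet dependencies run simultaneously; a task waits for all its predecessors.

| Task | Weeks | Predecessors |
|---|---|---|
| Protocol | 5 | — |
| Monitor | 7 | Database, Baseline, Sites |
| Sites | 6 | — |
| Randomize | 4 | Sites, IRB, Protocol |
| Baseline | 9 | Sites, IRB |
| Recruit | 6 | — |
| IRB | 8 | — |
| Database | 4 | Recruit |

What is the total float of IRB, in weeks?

IRB→Baseline→Monitor = 8+9+7 = 24 sets the makespan at 24 weeks.
The longest chain containing IRB totals 24 weeks.
So IRB can slip 8 − 8 = 0 weeks.

0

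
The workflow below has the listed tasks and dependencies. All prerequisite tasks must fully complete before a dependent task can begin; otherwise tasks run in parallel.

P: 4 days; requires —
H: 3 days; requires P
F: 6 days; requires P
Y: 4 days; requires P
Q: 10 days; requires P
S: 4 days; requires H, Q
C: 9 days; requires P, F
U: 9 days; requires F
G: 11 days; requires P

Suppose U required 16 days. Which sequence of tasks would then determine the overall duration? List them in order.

Critical path before the change: P→F→U = 4+6+9 = 19 giving 19 days.
Since U is critical, the +7 change carries straight to that chain (now 26 days).
No other chain overtakes it, so the finish is 26 days.

P, F, U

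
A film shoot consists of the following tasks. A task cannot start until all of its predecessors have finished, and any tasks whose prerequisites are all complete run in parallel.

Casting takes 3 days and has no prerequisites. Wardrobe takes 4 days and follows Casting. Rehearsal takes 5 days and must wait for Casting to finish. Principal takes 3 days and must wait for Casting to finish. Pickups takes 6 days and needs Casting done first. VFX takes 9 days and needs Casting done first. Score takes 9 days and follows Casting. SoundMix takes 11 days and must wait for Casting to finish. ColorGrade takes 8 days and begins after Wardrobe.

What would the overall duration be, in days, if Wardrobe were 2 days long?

As given, the longest chain is Casting→Wardrobe→ColorGrade = 3+4+8 = 15, so the finish is 15 days.
Wardrobe lies on that path, so at 2 days the path becomes 13 days.
New critical path: Casting→SoundMix = 3+11 = 14 ⇒ 14 days.

14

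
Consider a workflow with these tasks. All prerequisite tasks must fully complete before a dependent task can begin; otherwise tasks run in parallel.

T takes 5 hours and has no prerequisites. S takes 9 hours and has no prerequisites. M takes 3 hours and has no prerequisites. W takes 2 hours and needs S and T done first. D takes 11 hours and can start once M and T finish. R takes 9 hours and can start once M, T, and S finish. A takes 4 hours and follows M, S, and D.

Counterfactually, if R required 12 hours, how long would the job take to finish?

21

Baseline: T→D→A = 5+11+4 = 20 → 20 hours.
R is off the critical path — its longest chain is 18 hours, giving 2 of slack.
The binding chain switches to S→R = 9+12 = 21; finish 21 hours.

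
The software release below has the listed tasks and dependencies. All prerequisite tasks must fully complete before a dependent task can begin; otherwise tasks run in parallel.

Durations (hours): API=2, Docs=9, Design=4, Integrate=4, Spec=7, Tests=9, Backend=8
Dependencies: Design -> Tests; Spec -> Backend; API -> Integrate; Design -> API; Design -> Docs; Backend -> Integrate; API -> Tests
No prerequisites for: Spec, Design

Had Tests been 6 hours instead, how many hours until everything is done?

19

Actual critical path: Spec→Backend→Integrate = 7+8+4 = 19 ⇒ 19 hours.
Tests has 4 hours of float (longest path through it is 15).
No other chain overtakes it, so the finish is 19 hours.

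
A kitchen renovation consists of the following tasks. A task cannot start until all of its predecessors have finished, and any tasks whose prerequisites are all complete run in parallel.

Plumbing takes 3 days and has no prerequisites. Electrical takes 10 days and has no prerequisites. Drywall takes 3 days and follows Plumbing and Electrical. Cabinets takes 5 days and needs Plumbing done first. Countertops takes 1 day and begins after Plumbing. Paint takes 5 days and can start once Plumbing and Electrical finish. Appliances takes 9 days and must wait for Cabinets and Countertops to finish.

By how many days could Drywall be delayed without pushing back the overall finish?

The longest chain is Plumbing→Cabinets→Appliances = 3+5+9 = 17; overall finish 17 days.
Drywall finishes as early as 13 and must finish by 17.
So Drywall can slip 17 − 13 = 4 days.

4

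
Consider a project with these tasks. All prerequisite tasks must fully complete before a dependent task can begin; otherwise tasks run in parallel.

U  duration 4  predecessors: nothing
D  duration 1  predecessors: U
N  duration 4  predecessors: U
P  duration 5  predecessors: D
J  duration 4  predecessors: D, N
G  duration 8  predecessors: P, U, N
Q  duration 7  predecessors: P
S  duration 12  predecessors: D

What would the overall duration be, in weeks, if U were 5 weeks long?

19

The binding path is U→D→P→G = 4+1+5+8 = 18; finish at 18 weeks.
U is on the critical path; changing it to 5 makes that path 19 weeks.
The critical path is still U→D→P→G; finish is now 19 weeks.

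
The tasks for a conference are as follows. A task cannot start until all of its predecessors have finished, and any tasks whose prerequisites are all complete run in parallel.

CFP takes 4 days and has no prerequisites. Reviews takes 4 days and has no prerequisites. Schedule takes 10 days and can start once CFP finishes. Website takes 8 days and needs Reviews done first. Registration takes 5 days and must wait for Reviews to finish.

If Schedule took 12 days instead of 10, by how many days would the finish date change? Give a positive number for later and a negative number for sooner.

Critical path before the change: CFP→Schedule = 4+10 = 14 giving 14 days.
Schedule lies on that path, so at 12 days the path becomes 16 days.
The critical path is still CFP→Schedule; finish is now 16 days.
Change in finish: 16 − 14 = +2 days.

2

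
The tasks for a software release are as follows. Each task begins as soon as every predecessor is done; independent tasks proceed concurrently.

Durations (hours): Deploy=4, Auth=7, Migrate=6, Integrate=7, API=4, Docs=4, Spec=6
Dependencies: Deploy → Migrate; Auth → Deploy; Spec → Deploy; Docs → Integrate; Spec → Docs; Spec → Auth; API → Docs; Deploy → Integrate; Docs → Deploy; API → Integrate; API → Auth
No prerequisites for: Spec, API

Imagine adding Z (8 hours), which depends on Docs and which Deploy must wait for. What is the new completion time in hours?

29

Originally the software release takes 24 hours.
With Z inserted, Deploy now waits for max(Spec, Auth, Docs, Z).
New critical path: Spec→Docs→Z→Deploy→Integrate = 6+4+8+4+7 = 29 ⇒ 29 hours.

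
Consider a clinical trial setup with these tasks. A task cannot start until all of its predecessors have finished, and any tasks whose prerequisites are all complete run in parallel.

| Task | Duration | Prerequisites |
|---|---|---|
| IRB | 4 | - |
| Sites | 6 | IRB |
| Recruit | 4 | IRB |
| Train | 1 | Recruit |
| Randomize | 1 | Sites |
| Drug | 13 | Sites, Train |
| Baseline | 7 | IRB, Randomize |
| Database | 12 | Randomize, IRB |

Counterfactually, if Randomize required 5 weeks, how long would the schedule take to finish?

27

Critical path before the change: IRB→Sites→Randomize→Database = 4+6+1+12 = 23 giving 23 weeks.
Randomize is on the critical path; changing it to 5 makes that path 27 weeks.
The critical path is still IRB→Sites→Randomize→Database; finish is now 27 weeks.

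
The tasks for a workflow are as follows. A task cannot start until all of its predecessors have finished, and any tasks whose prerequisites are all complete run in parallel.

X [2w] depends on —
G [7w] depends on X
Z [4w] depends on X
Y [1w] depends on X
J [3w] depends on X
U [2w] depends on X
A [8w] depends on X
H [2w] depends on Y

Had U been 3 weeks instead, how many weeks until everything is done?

10

As given, the longest chain is X→A = 2+8 = 10, so the finish is 10 weeks.
U is off the critical path — its longest chain is 4 weeks, giving 6 of slack.
That remains the longest chain; total 10 weeks.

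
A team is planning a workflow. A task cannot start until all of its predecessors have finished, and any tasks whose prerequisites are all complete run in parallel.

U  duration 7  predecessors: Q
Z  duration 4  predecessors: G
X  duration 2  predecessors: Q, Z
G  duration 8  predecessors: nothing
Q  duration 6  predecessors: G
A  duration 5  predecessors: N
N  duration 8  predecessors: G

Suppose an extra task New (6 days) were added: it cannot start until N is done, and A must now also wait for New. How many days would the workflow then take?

27

Originally the workflow takes 21 days.
With New inserted, A now waits for max(N, New).
New critical path: G→N→New→A = 8+8+6+5 = 27 ⇒ 27 days.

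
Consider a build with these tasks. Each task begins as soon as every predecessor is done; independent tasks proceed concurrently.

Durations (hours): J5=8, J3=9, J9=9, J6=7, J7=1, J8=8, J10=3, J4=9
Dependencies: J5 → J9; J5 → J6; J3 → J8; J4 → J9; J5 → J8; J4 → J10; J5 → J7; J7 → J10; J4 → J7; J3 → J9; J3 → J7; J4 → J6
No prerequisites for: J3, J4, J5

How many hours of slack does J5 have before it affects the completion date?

J3→J9 = 9+9 = 18 sets the makespan at 18 hours.
The longest chain containing J5 totals 17 hours.
Float = 18 − 17 = 1.

1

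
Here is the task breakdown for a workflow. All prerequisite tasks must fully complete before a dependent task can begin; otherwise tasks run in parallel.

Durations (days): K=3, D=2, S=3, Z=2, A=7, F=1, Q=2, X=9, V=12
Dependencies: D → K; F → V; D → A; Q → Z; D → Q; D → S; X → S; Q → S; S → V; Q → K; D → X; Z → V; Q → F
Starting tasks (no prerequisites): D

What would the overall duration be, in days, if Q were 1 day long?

Actual critical path: D→X→S→V = 2+9+3+12 = 26 ⇒ 26 days.
Q is off the critical path — its longest chain is 19 days, giving 7 of slack.
No other chain overtakes it, so the finish is 26 days.

26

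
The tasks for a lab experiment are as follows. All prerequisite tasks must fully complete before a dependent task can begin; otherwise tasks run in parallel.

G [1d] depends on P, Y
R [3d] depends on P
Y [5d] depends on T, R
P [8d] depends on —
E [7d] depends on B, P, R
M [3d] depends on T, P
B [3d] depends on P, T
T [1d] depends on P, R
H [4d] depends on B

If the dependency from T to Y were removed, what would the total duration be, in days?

Original critical path: P→R→T→B→E = 8+3+1+3+7 = 22 ⇒ 22 days.
Without T→Y, Y's earliest start moves from 12 to 11.
The longest chain is now P→R→T→B→E = 8+3+1+3+7 = 22, so the job takes 22 days.

22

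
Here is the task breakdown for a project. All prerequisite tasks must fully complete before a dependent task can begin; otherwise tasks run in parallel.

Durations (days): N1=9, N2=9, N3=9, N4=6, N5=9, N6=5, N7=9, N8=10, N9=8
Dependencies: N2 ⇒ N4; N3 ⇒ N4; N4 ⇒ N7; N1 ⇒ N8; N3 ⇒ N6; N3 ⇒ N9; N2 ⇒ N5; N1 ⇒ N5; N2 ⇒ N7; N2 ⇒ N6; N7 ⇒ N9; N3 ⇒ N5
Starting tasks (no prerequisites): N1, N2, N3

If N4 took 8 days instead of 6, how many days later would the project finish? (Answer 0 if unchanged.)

2

The binding path is N2→N4→N7→N9 = 9+6+9+8 = 32; finish at 32 days.
Since N4 is critical, the +2 change carries straight to that chain (now 34 days).
The critical path is still N2→N4→N7→N9; finish is now 34 days.
Change in finish: 34 − 32 = +2 days.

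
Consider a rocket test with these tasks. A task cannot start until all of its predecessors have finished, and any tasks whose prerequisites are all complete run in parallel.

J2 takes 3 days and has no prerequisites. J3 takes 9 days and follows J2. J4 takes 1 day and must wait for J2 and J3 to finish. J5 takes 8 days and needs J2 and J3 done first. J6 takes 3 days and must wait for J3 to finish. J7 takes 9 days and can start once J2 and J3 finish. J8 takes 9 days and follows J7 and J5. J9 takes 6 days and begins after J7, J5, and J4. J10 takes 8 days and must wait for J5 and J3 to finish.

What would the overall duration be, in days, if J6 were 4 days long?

30

Critical path before the change: J2→J3→J7→J8 = 3+9+9+9 = 30 giving 30 days.
J6 is off the critical path — its longest chain is 15 days, giving 15 of slack.
The critical path is still J2→J3→J7→J8; finish is now 30 days.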